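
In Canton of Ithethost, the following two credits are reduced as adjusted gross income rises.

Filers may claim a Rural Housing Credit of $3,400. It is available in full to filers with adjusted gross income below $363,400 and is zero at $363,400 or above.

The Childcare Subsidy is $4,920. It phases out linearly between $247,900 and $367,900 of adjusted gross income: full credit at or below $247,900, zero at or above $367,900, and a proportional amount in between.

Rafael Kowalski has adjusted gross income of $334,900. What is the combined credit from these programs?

$4,753

Rural Housing Credit: $334,900 is below the $363,400 cutoff, so the full $3,400 applies.
Childcare Subsidy: $334,900 is $87,000 into a $120,000 phase-out range, leaving 33,000/120,000 of the credit: $4,920 × 33,000/120,000 = $1,353.
Total: $3,400 + $1,353 = $4,753.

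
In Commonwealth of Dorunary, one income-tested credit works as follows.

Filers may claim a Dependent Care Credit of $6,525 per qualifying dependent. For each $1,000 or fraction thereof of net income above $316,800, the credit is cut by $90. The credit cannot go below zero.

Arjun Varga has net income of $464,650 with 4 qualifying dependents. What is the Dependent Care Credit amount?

Dependent Care Credit: base = 4 × $6,525 = $26,100. income exceeds $316,800 by $147,850, which is 148 full-or-partial $1,000 increments; reduction = 148 × $90 = $13,320, leaving $12,780.

$12,780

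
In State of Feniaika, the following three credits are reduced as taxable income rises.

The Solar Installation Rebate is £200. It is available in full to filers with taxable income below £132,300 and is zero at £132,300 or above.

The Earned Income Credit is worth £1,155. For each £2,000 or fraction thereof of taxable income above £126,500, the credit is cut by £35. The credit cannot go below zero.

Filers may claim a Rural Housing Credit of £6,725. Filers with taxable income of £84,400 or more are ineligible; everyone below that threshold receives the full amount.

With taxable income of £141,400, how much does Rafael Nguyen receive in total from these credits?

£875

Solar Installation Rebate: £141,400 meets or exceeds the £132,300 cutoff, so the credit is £0.
Earned Income Credit: income exceeds £126,500 by £14,900, which is 8 full-or-partial £2,000 increments; reduction = 8 × £35 = £280, leaving £875.
Rural Housing Credit: £141,400 meets or exceeds the £84,400 cutoff, so the credit is £0.
Total: £0 + £875 + £0 = £875.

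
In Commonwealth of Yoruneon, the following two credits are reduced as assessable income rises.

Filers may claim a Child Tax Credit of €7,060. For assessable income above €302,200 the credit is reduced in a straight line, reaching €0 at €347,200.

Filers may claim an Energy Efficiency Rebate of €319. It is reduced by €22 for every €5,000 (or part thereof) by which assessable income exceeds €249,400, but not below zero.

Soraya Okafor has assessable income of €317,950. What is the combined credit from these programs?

€4,600

Child Tax Credit: €317,950 is €15,750 into a €45,000 phase-out range, leaving 29,250/45,000 of the credit: €7,060 × 29,250/45,000 = €4,589.
Energy Efficiency Rebate: income exceeds €249,400 by €68,550, which is 14 full-or-partial €5,000 increments; reduction = 14 × €22 = €308, leaving €11.
Total: €4,589 + €11 = €4,600.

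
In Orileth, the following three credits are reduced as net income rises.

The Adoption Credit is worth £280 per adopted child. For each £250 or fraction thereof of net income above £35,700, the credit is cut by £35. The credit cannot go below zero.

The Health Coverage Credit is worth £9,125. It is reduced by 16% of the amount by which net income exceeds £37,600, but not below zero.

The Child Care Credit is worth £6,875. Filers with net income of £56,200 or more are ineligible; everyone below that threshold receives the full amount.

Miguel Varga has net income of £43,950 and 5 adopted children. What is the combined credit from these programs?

£15,229

Adoption Credit: base = 5 × £280 = £1,400. income exceeds £35,700 by £8,250, which is 33 full-or-partial £250 increments; reduction = 33 × £35 = £1,155, leaving £245.
Health Coverage Credit: 16% of the £6,350 excess over £37,600 is £1,016; credit = £9,125 − £1,016 = £8,109.
Child Care Credit: £43,950 is below the £56,200 cutoff, so the full £6,875 applies.
Total: £245 + £8,109 + £6,875 = £15,229.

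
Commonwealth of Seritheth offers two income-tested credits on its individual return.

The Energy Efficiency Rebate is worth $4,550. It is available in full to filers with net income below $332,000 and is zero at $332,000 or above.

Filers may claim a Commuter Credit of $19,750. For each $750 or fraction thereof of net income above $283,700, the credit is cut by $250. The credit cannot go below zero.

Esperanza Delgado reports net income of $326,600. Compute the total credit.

$9,800

Energy Efficiency Rebate: $326,600 is below the $332,000 cutoff, so the full $4,550 applies.
Commuter Credit: income exceeds $283,700 by $42,900, which is 58 full-or-partial $750 increments; reduction = 58 × $250 = $14,500, leaving $5,250.
Total: $4,550 + $5,250 = $9,800.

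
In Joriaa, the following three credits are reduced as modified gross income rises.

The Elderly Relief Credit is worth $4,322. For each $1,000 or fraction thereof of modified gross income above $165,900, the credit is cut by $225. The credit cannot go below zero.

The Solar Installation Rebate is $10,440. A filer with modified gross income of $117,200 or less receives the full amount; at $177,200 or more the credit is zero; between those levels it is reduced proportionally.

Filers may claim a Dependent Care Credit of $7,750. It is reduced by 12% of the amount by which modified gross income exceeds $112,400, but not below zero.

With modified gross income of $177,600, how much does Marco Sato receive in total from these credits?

$1,622

Elderly Relief Credit: income exceeds $165,900 by $11,700, which is 12 full-or-partial $1,000 increments; reduction = 12 × $225 = $2,700, leaving $1,622.
Solar Installation Rebate: $177,600 is at or above $177,200, so the credit is $0.
Dependent Care Credit: 12% of the $65,200 excess over $112,400 is $7,824 ≥ base, so the credit is $0.
Total: $1,622 + $0 + $0 = $1,622.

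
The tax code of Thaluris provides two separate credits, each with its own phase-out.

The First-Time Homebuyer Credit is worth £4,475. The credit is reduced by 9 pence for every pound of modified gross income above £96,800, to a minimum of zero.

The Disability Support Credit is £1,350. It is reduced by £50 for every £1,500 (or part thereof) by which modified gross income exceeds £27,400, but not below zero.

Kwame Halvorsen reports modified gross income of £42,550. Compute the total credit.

First-Time Homebuyer Credit: £42,550 is at or below the £96,800 threshold, so the full £4,475 applies.
Disability Support Credit: income exceeds £27,400 by £15,150, which is 11 full-or-partial £1,500 increments; reduction = 11 × £50 = £550, leaving £800.
Total: £4,475 + £800 = £5,275.

£5,275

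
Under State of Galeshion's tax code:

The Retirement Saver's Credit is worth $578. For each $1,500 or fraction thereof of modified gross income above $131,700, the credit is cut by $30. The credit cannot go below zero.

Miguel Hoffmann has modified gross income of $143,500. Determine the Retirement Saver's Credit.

Retirement Saver's Credit: income exceeds $131,700 by $11,800, which is 8 full-or-partial $1,500 increments; reduction = 8 × $30 = $240, leaving $338.

$338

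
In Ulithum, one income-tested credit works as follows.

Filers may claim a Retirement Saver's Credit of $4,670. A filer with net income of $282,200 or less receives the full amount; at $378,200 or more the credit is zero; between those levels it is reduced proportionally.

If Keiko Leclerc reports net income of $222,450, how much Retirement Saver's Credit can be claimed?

Retirement Saver's Credit: $222,450 is at or below the $282,200 threshold, so the full $4,670 applies.

$4,670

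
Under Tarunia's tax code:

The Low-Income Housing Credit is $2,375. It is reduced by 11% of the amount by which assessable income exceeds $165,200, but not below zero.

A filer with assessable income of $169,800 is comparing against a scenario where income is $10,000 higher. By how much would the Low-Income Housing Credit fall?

At $169,800 — 11% of the $4,600 excess over $165,200 is $506; credit = $2,375 − $506 = $1,869.
At $179,800 — 11% of the $14,600 excess over $165,200 is $1,606; credit = $2,375 − $1,606 = $769.
Lost: $1,869 − $769 = $1,100.

$1,100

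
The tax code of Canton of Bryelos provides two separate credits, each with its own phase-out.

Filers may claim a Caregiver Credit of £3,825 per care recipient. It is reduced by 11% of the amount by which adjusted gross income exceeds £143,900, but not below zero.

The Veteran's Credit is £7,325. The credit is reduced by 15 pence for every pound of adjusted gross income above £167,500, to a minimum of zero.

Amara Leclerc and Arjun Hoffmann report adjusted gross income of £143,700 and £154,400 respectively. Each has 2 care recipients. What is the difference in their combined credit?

Amara (£143,700): Caregiver Credit: base = 2 × £3,825 = £7,650. £143,700 is at or below the £143,900 threshold, so the full £7,650 applies. Veteran's Credit: £143,700 is at or below the £167,500 threshold, so the full £7,325 applies. total £7,650 + £7,325 = £14,975
Arjun (£154,400): Caregiver Credit: base = 2 × £3,825 = £7,650. 11% of the £10,500 excess over £143,900 is £1,155; credit = £7,650 − £1,155 = £6,495. Veteran's Credit: £154,400 is at or below the £167,500 threshold, so the full £7,325 applies. total £6,495 + £7,325 = £13,820
Difference: |£14,975 − £13,820| = £1,155.

£1,155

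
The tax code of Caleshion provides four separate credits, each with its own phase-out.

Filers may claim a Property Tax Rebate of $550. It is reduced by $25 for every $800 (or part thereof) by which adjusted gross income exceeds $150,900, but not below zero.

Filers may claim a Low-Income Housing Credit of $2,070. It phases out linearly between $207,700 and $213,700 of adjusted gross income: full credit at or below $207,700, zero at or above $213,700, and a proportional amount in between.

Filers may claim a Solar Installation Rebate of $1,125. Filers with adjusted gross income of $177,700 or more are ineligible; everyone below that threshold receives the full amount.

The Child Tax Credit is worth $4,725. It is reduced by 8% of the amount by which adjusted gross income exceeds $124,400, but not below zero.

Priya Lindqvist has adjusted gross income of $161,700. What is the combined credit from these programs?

$5,136

Property Tax Rebate: income exceeds $150,900 by $10,800, which is 14 full-or-partial $800 increments; reduction = 14 × $25 = $350, leaving $200.
Low-Income Housing Credit: $161,700 is at or below the $207,700 threshold, so the full $2,070 applies.
Solar Installation Rebate: $161,700 is below the $177,700 cutoff, so the full $1,125 applies.
Child Tax Credit: 8% of the $37,300 excess over $124,400 is $2,984; credit = $4,725 − $2,984 = $1,741.
Total: $200 + $2,070 + $1,125 + $1,741 = $5,136.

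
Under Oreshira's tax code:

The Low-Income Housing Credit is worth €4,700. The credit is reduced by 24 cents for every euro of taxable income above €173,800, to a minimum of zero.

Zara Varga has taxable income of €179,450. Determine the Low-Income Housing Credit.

€3,344

Low-Income Housing Credit: 24% of the €5,650 excess over €173,800 is €1,356; credit = €4,700 − €1,356 = €3,344.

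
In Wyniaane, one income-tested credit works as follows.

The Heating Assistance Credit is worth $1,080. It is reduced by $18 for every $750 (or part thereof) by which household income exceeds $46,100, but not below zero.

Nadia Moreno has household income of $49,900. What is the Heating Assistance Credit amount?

Heating Assistance Credit: income exceeds $46,100 by $3,800, which is 6 full-or-partial $750 increments; reduction = 6 × $18 = $108, leaving $972.

$972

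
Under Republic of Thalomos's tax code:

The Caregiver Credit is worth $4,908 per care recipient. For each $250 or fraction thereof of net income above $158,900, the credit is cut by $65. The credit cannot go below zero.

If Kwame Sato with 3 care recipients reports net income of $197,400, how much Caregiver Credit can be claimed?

$4,714

Caregiver Credit: base = 3 × $4,908 = $14,724. income exceeds $158,900 by $38,500, which is 154 full-or-partial $250 increments; reduction = 154 × $65 = $10,010, leaving $4,714.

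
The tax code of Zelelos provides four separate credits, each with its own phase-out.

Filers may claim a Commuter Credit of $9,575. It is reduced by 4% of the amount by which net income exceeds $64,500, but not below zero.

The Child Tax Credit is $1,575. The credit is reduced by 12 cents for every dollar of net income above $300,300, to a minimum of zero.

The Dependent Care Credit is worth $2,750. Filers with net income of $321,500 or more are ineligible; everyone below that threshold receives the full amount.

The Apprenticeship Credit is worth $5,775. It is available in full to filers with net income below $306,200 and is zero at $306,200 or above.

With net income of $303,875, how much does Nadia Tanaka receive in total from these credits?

$9,671

Commuter Credit: 4% of the $239,375 excess over $64,500 is $9,575 ≥ base, so the credit is $0.
Child Tax Credit: 12% of the $3,575 excess over $300,300 is $429; credit = $1,575 − $429 = $1,146.
Dependent Care Credit: $303,875 is below the $321,500 cutoff, so the full $2,750 applies.
Apprenticeship Credit: $303,875 is below the $306,200 cutoff, so the full $5,775 applies.
Total: $0 + $1,146 + $2,750 + $5,775 = $9,671.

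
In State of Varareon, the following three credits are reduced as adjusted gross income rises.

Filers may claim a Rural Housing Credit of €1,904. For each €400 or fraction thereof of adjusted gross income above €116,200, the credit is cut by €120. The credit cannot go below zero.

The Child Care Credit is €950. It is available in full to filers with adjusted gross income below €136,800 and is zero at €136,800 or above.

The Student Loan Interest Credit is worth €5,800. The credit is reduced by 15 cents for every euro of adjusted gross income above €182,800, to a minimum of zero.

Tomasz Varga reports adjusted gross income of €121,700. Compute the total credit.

Rural Housing Credit: income exceeds €116,200 by €5,500, which is 14 full-or-partial €400 increments; reduction = 14 × €120 = €1,680, leaving €224.
Child Care Credit: €121,700 is below the €136,800 cutoff, so the full €950 applies.
Student Loan Interest Credit: €121,700 is at or below the €182,800 threshold, so the full €5,800 applies.
Total: €224 + €950 + €5,800 = €6,974.

€6,974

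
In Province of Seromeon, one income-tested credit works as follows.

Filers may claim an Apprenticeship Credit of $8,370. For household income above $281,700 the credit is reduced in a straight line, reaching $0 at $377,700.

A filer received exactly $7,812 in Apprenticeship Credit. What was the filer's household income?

$288,100

$7,812 is 7,812/8,370 of the full $8,370, so 558/8,370 of the $96,000 range has been used: income = $281,700 + $96,000 × 558/8,370 = $288,100.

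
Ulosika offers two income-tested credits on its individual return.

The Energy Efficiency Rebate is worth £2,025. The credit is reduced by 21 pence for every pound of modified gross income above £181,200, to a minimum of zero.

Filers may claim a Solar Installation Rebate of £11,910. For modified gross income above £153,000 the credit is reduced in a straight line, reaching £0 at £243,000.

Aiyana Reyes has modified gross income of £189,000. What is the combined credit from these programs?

£7,533

Energy Efficiency Rebate: 21% of the £7,800 excess over £181,200 is £1,638; credit = £2,025 − £1,638 = £387.
Solar Installation Rebate: £189,000 is £36,000 into a £90,000 phase-out range, leaving 54,000/90,000 of the credit: £11,910 × 54,000/90,000 = £7,146.
Total: £387 + £7,146 = £7,533.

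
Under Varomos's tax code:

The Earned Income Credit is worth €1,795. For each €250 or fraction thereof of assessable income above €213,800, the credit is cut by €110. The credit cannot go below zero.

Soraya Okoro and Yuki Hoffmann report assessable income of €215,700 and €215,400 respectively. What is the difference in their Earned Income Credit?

€110

Soraya (€215,700): Earned Income Credit: income exceeds €213,800 by €1,900, which is 8 full-or-partial €250 increments; reduction = 8 × €110 = €880, leaving €915.
Yuki (€215,400): Earned Income Credit: income exceeds €213,800 by €1,600, which is 7 full-or-partial €250 increments; reduction = 7 × €110 = €770, leaving €1,025.
Difference: |€915 − €1,025| = €110.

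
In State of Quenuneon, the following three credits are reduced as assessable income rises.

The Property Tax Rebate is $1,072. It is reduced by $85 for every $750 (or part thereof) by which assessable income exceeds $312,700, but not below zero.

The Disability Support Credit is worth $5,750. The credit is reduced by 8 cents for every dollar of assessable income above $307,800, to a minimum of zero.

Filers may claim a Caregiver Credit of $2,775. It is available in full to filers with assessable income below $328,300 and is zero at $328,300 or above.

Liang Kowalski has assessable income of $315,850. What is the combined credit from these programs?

$8,528

Property Tax Rebate: income exceeds $312,700 by $3,150, which is 5 full-or-partial $750 increments; reduction = 5 × $85 = $425, leaving $647.
Disability Support Credit: 8% of the $8,050 excess over $307,800 is $644; credit = $5,750 − $644 = $5,106.
Caregiver Credit: $315,850 is below the $328,300 cutoff, so the full $2,775 applies.
Total: $647 + $5,106 + $2,775 = $8,528.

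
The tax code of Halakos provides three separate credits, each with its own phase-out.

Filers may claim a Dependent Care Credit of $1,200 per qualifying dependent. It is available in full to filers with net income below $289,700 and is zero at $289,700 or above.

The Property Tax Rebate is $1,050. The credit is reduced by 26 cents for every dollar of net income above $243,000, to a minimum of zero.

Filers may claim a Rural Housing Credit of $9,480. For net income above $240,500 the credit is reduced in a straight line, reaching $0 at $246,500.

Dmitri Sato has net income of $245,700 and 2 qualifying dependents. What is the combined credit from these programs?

$4,012

Dependent Care Credit: base = 2 × $1,200 = $2,400. $245,700 is below the $289,700 cutoff, so the full $2,400 applies.
Property Tax Rebate: 26% of the $2,700 excess over $243,000 is $702; credit = $1,050 − $702 = $348.
Rural Housing Credit: $245,700 is $5,200 into a $6,000 phase-out range, leaving 800/6,000 of the credit: $9,480 × 800/6,000 = $1,264.
Total: $2,400 + $348 + $1,264 = $4,012.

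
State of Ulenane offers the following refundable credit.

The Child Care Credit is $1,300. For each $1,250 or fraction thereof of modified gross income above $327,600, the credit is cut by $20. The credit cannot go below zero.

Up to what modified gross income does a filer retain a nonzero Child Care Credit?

After 64 increments the reduction is 64 × $20 = $1,280, leaving $20; one more increment wipes it out. Increment 64 ends at excess 64 × $1,250 = $80,000, so the highest qualifying income is $327,600 + $80,000 = $407,600.

$407,600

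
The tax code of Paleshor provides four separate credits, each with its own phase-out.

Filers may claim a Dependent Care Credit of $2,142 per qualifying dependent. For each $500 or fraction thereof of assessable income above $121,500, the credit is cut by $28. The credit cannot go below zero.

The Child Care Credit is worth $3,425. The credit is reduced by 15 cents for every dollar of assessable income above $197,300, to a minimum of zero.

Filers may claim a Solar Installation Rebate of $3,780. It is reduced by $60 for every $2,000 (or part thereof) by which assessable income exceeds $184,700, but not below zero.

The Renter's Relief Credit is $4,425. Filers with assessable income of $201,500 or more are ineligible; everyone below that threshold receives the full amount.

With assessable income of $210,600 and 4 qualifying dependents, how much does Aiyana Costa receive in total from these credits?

Dependent Care Credit: base = 4 × $2,142 = $8,568. income exceeds $121,500 by $89,100, which is 179 full-or-partial $500 increments; reduction = 179 × $28 = $5,012, leaving $3,556.
Child Care Credit: 15% of the $13,300 excess over $197,300 is $1,995; credit = $3,425 − $1,995 = $1,430.
Solar Installation Rebate: income exceeds $184,700 by $25,900, which is 13 full-or-partial $2,000 increments; reduction = 13 × $60 = $780, leaving $3,000.
Renter's Relief Credit: $210,600 meets or exceeds the $201,500 cutoff, so the credit is $0.
Total: $3,556 + $1,430 + $3,000 + $0 = $7,986.

$7,986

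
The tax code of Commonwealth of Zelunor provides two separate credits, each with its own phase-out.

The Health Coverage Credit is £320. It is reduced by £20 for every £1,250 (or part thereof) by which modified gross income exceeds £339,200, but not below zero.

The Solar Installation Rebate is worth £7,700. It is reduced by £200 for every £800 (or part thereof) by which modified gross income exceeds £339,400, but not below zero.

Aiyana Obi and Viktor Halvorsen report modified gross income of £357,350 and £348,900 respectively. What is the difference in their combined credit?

Aiyana (£357,350): Health Coverage Credit: income exceeds £339,200 by £18,150, which is 15 full-or-partial £1,250 increments; reduction = 15 × £20 = £300, leaving £20. Solar Installation Rebate: income exceeds £339,400 by £17,950, which is 23 full-or-partial £800 increments; reduction = 23 × £200 = £4,600, leaving £3,100. total £20 + £3,100 = £3,120
Viktor (£348,900): Health Coverage Credit: income exceeds £339,200 by £9,700, which is 8 full-or-partial £1,250 increments; reduction = 8 × £20 = £160, leaving £160. Solar Installation Rebate: income exceeds £339,400 by £9,500, which is 12 full-or-partial £800 increments; reduction = 12 × £200 = £2,400, leaving £5,300. total £160 + £5,300 = £5,460
Difference: |£3,120 − £5,460| = £2,340.

£2,340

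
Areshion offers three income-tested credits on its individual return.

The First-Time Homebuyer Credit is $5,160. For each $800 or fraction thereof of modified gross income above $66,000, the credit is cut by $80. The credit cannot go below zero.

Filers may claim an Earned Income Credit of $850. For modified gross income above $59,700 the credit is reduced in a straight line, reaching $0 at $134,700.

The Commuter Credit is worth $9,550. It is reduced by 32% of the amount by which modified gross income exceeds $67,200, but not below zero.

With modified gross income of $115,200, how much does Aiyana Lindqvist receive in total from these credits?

$421

First-Time Homebuyer Credit: income exceeds $66,000 by $49,200, which is 62 full-or-partial $800 increments; reduction = 62 × $80 = $4,960, leaving $200.
Earned Income Credit: $115,200 is $55,500 into a $75,000 phase-out range, leaving 19,500/75,000 of the credit: $850 × 19,500/75,000 = $221.
Commuter Credit: 32% of the $48,000 excess over $67,200 is $15,360 ≥ base, so the credit is $0.
Total: $200 + $221 + $0 = $421.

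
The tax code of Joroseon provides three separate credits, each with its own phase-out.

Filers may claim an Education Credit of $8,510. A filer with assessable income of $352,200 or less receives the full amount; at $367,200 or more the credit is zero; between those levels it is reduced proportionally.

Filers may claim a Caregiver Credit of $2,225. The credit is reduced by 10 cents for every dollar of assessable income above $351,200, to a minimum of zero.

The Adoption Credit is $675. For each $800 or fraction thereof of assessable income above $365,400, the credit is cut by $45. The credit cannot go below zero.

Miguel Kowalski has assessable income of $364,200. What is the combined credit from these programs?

Education Credit: $364,200 is $12,000 into a $15,000 phase-out range, leaving 3,000/15,000 of the credit: $8,510 × 3,000/15,000 = $1,702.
Caregiver Credit: 10% of the $13,000 excess over $351,200 is $1,300; credit = $2,225 − $1,300 = $925.
Adoption Credit: $364,200 is at or below the $365,400 threshold, so the full $675 applies.
Total: $1,702 + $925 + $675 = $3,302.

$3,302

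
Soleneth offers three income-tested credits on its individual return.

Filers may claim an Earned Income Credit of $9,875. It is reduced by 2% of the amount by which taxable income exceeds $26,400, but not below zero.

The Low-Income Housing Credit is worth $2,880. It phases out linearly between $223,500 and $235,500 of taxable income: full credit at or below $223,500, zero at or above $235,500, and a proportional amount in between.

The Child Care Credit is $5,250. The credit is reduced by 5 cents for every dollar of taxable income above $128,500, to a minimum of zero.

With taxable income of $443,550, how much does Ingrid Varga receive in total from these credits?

$1,532

Earned Income Credit: 2% of the $417,150 excess over $26,400 is $8,343; credit = $9,875 − $8,343 = $1,532.
Low-Income Housing Credit: $443,550 is at or above $235,500, so the credit is $0.
Child Care Credit: 5% of the $315,050 excess over $128,500 is $15,752.50 ≥ base, so the credit is $0.
Total: $1,532 + $0 + $0 = $1,532.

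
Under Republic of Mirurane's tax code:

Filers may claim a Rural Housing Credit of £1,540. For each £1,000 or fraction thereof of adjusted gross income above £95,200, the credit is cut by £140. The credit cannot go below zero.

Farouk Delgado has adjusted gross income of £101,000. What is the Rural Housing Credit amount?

£700

Rural Housing Credit: income exceeds £95,200 by £5,800, which is 6 full-or-partial £1,000 increments; reduction = 6 × £140 = £840, leaving £700.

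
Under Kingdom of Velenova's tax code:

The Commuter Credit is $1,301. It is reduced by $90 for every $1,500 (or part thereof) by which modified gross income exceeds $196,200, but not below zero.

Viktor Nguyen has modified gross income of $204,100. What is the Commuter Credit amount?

$761

Commuter Credit: income exceeds $196,200 by $7,900, which is 6 full-or-partial $1,500 increments; reduction = 6 × $90 = $540, leaving $761.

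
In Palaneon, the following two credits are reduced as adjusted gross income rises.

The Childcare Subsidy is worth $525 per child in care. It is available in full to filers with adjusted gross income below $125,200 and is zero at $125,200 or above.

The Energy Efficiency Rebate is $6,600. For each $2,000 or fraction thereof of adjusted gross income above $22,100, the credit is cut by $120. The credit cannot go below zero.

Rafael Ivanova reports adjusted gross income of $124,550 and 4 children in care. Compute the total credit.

Childcare Subsidy: base = 4 × $525 = $2,100. $124,550 is below the $125,200 cutoff, so the full $2,100 applies.
Energy Efficiency Rebate: income exceeds $22,100 by $102,450, which is 52 full-or-partial $2,000 increments; reduction = 52 × $120 = $6,240, leaving $360.
Total: $2,100 + $360 = $2,460.

$2,460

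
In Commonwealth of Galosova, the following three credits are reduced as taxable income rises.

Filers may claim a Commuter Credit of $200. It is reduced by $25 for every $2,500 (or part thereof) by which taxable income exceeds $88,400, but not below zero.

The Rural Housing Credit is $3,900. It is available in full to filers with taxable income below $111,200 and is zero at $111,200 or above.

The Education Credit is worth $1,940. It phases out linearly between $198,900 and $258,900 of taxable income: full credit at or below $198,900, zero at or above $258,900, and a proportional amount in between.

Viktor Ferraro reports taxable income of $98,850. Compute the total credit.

$5,915

Commuter Credit: income exceeds $88,400 by $10,450, which is 5 full-or-partial $2,500 increments; reduction = 5 × $25 = $125, leaving $75.
Rural Housing Credit: $98,850 is below the $111,200 cutoff, so the full $3,900 applies.
Education Credit: $98,850 is at or below the $198,900 threshold, so the full $1,940 applies.
Total: $75 + $3,900 + $1,940 = $5,915.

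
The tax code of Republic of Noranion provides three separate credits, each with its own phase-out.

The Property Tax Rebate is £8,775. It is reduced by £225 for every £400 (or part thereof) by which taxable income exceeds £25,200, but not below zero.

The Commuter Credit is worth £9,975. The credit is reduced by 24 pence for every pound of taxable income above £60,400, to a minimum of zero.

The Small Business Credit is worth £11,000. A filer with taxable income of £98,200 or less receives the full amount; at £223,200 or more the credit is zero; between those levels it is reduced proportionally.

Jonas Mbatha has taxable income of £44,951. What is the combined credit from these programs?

£20,975

Property Tax Rebate: income exceeds £25,200 by £19,751 → 50 increments × £225 = £11,250 ≥ base, so the credit is £0.
Commuter Credit: £44,951 is at or below the £60,400 threshold, so the full £9,975 applies.
Small Business Credit: £44,951 is at or below the £98,200 threshold, so the full £11,000 applies.
Total: £0 + £9,975 + £11,000 = £20,975.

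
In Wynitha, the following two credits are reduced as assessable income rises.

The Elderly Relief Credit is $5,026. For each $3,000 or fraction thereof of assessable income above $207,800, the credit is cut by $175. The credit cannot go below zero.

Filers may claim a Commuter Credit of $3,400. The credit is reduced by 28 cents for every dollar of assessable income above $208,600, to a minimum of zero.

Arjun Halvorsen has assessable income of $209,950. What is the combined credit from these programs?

Elderly Relief Credit: income exceeds $207,800 by $2,150, which is 1 full-or-partial $3,000 increment; reduction = 1 × $175 = $175, leaving $4,851.
Commuter Credit: 28% of the $1,350 excess over $208,600 is $378; credit = $3,400 − $378 = $3,022.
Total: $4,851 + $3,022 = $7,873.

$7,873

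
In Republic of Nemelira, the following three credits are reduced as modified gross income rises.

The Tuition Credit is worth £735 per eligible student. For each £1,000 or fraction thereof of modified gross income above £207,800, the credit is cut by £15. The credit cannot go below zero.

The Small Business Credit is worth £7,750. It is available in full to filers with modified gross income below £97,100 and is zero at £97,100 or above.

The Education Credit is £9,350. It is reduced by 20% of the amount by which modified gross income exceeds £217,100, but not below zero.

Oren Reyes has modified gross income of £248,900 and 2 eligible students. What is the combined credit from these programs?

£3,830

Tuition Credit: base = 2 × £735 = £1,470. income exceeds £207,800 by £41,100, which is 42 full-or-partial £1,000 increments; reduction = 42 × £15 = £630, leaving £840.
Small Business Credit: £248,900 meets or exceeds the £97,100 cutoff, so the credit is £0.
Education Credit: 20% of the £31,800 excess over £217,100 is £6,360; credit = £9,350 − £6,360 = £2,990.
Total: £840 + £0 + £2,990 = £3,830.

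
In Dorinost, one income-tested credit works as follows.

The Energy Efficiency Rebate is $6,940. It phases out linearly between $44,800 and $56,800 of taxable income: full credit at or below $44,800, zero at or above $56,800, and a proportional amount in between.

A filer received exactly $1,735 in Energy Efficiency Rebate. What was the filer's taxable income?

$1,735 is 1,735/6,940 of the full $6,940, so 5,205/6,940 of the $12,000 range has been used: income = $44,800 + $12,000 × 5,205/6,940 = $53,800.

$53,800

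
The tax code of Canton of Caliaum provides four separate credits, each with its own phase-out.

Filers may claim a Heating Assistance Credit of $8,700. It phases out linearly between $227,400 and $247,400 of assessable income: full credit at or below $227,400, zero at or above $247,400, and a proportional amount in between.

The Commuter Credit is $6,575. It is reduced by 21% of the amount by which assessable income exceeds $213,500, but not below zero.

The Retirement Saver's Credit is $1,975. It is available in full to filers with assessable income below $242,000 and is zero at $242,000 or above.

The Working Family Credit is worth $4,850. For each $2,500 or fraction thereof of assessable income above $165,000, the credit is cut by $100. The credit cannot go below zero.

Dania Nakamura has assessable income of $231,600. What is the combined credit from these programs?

$13,772

Heating Assistance Credit: $231,600 is $4,200 into a $20,000 phase-out range, leaving 15,800/20,000 of the credit: $8,700 × 15,800/20,000 = $6,873.
Commuter Credit: 21% of the $18,100 excess over $213,500 is $3,801; credit = $6,575 − $3,801 = $2,774.
Retirement Saver's Credit: $231,600 is below the $242,000 cutoff, so the full $1,975 applies.
Working Family Credit: income exceeds $165,000 by $66,600, which is 27 full-or-partial $2,500 increments; reduction = 27 × $100 = $2,700, leaving $2,150.
Total: $6,873 + $2,774 + $1,975 + $2,150 = $13,772.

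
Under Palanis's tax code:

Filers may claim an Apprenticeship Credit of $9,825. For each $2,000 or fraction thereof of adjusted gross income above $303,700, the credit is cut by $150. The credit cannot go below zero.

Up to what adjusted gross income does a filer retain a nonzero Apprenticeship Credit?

$433,700

After 65 increments the reduction is 65 × $150 = $9,750, leaving $75; one more increment wipes it out. Increment 65 ends at excess 65 × $2,000 = $130,000, so the highest qualifying income is $303,700 + $130,000 = $433,700.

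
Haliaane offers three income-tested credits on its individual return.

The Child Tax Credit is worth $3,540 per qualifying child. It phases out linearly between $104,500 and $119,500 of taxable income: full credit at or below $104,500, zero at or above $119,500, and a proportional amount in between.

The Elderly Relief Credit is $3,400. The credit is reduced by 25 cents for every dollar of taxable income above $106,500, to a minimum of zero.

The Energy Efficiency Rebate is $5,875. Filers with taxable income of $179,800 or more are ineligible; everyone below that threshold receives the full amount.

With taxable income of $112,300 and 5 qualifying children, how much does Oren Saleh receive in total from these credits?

$16,321

Child Tax Credit: base = 5 × $3,540 = $17,700. $112,300 is $7,800 into a $15,000 phase-out range, leaving 7,200/15,000 of the credit: $17,700 × 7,200/15,000 = $8,496.
Elderly Relief Credit: 25% of the $5,800 excess over $106,500 is $1,450; credit = $3,400 − $1,450 = $1,950.
Energy Efficiency Rebate: $112,300 is below the $179,800 cutoff, so the full $5,875 applies.
Total: $8,496 + $1,950 + $5,875 = $16,321.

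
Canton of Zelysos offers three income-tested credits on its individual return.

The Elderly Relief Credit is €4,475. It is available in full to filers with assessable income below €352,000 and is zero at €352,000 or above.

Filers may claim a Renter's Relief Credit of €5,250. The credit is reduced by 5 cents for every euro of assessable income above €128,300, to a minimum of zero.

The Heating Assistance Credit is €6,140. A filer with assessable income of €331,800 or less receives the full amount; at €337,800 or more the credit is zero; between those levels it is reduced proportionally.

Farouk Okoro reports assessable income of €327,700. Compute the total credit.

Elderly Relief Credit: €327,700 is below the €352,000 cutoff, so the full €4,475 applies.
Renter's Relief Credit: 5% of the €199,400 excess over €128,300 is €9,970 ≥ base, so the credit is €0.
Heating Assistance Credit: €327,700 is at or below the €331,800 threshold, so the full €6,140 applies.
Total: €4,475 + €0 + €6,140 = €10,615.

€10,615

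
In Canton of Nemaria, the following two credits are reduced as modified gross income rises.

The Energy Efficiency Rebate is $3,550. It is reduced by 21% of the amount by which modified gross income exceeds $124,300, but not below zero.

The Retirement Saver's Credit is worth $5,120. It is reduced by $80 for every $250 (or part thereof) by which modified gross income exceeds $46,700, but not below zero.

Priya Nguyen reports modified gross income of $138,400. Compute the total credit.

Energy Efficiency Rebate: 21% of the $14,100 excess over $124,300 is $2,961; credit = $3,550 − $2,961 = $589.
Retirement Saver's Credit: income exceeds $46,700 by $91,700 → 367 increments × $80 = $29,360 ≥ base, so the credit is $0.
Total: $589 + $0 = $589.

$589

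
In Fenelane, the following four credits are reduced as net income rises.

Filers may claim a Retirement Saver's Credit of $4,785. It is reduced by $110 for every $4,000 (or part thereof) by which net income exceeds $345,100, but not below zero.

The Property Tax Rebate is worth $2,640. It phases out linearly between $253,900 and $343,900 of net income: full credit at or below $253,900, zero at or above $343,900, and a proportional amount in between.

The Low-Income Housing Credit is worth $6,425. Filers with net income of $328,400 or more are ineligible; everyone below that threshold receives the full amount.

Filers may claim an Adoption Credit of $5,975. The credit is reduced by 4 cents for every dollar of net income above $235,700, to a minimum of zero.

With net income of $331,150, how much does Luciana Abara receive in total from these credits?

Retirement Saver's Credit: $331,150 is at or below the $345,100 threshold, so the full $4,785 applies.
Property Tax Rebate: $331,150 is $77,250 into a $90,000 phase-out range, leaving 12,750/90,000 of the credit: $2,640 × 12,750/90,000 = $374.
Low-Income Housing Credit: $331,150 meets or exceeds the $328,400 cutoff, so the credit is $0.
Adoption Credit: 4% of the $95,450 excess over $235,700 is $3,818; credit = $5,975 − $3,818 = $2,157.
Total: $4,785 + $374 + $0 + $2,157 = $7,316.

$7,316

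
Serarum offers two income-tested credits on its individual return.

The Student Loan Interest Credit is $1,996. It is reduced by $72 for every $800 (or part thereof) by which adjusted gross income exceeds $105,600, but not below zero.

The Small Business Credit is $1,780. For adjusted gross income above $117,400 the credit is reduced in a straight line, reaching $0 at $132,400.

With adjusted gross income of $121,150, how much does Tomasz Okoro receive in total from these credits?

Student Loan Interest Credit: income exceeds $105,600 by $15,550, which is 20 full-or-partial $800 increments; reduction = 20 × $72 = $1,440, leaving $556.
Small Business Credit: $121,150 is $3,750 into a $15,000 phase-out range, leaving 11,250/15,000 of the credit: $1,780 × 11,250/15,000 = $1,335.
Total: $556 + $1,335 = $1,891.

$1,891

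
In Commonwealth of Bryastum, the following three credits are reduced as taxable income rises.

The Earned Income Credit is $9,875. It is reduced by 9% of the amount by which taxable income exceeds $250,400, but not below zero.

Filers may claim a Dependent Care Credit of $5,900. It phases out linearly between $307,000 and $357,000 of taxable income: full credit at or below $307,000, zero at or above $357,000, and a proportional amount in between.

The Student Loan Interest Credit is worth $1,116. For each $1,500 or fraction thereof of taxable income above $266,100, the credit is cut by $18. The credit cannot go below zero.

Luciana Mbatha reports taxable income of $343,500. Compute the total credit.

Earned Income Credit: 9% of the $93,100 excess over $250,400 is $8,379; credit = $9,875 − $8,379 = $1,496.
Dependent Care Credit: $343,500 is $36,500 into a $50,000 phase-out range, leaving 13,500/50,000 of the credit: $5,900 × 13,500/50,000 = $1,593.
Student Loan Interest Credit: income exceeds $266,100 by $77,400, which is 52 full-or-partial $1,500 increments; reduction = 52 × $18 = $936, leaving $180.
Total: $1,496 + $1,593 + $180 = $3,269.

$3,269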